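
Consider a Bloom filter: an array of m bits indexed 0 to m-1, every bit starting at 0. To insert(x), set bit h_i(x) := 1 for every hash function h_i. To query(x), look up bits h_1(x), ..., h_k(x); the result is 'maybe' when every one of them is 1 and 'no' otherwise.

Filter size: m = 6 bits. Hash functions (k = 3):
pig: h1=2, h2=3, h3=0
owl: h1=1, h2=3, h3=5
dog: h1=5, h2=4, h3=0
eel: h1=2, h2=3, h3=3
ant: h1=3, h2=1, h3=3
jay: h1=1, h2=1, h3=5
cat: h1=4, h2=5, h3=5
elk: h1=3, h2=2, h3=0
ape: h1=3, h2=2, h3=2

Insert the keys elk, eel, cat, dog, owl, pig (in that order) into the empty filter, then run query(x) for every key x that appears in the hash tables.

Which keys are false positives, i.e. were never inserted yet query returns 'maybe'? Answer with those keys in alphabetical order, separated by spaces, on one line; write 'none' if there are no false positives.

Answer: ant ape jay

Derivation:
Start: bits=000000
After insert 'elk': sets bits 0 2 3 -> bits=101100
After insert 'eel': sets bits 2 3 -> bits=101100
After insert 'cat': sets bits 4 5 -> bits=101111
After insert 'dog': sets bits 0 4 5 -> bits=101111
After insert 'owl': sets bits 1 3 5 -> bits=111111
After insert 'pig': sets bits 0 2 3 -> bits=111111
Not inserted: ant ape jay — query each against bits=111111:
query ant: checks bit1=1, bit3=1 (all 1) -> maybe => FALSE POSITIVE
query ape: checks bit2=1, bit3=1 (all 1) -> maybe => FALSE POSITIVE
query jay: checks bit1=1, bit5=1 (all 1) -> maybe => FALSE POSITIVE
False positives (alphabetical): ant ape jay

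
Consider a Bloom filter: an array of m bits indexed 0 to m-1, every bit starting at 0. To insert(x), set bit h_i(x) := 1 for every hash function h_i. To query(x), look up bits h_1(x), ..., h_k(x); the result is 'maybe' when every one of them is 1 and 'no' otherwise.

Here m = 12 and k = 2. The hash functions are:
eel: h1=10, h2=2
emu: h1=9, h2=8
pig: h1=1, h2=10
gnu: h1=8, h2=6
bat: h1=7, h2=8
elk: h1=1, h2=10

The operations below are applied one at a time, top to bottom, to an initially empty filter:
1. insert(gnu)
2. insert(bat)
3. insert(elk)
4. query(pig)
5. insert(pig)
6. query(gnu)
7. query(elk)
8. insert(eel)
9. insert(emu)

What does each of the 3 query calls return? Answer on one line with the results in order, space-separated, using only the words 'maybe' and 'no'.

Answer: maybe maybe maybe

Derivation:
Start: bits=000000000000
Op 1: insert gnu -> sets bits 6 8 -> bits=000000101000
Op 2: insert bat -> sets bits 7 8 -> bits=000000111000
Op 3: insert elk -> sets bits 1 10 -> bits=010000111010
Op 4: query pig -> checks bit1=1, bit10=1 (all 1) -> maybe
Op 5: insert pig -> sets bits 1 10 -> bits=010000111010
Op 6: query gnu -> checks bit6=1, bit8=1 (all 1) -> maybe
Op 7: query elk -> checks bit1=1, bit10=1 (all 1) -> maybe
Op 8: insert eel -> sets bits 2 10 -> bits=011000111010
Op 9: insert emu -> sets bits 8 9 -> bits=011000111110
Query results in order: maybe maybe maybe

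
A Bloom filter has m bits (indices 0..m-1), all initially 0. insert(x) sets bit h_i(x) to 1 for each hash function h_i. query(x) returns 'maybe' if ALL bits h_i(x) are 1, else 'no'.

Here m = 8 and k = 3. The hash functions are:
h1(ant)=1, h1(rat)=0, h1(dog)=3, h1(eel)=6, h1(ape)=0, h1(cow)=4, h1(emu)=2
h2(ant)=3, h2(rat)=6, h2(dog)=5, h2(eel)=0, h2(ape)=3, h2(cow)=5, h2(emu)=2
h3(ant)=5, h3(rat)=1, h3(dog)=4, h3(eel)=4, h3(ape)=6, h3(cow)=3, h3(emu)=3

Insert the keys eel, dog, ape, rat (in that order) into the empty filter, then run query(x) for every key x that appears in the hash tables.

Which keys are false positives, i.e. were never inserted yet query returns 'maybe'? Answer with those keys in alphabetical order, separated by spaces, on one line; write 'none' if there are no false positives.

Answer: ant cow

Derivation:
Start: bits=00000000
After insert 'eel': sets bits 0 4 6 -> bits=10001010
After insert 'dog': sets bits 3 4 5 -> bits=10011110
After insert 'ape': sets bits 0 3 6 -> bits=10011110
After insert 'rat': sets bits 0 1 6 -> bits=11011110
Not inserted: ant cow emu — query each against bits=11011110:
query ant: checks bit1=1, bit3=1, bit5=1 (all 1) -> maybe => FALSE POSITIVE
query cow: checks bit3=1, bit4=1, bit5=1 (all 1) -> maybe => FALSE POSITIVE
query emu: checks bit2=0, bit3=1 (has a 0) -> no => not a false positive
False positives (alphabetical): ant cow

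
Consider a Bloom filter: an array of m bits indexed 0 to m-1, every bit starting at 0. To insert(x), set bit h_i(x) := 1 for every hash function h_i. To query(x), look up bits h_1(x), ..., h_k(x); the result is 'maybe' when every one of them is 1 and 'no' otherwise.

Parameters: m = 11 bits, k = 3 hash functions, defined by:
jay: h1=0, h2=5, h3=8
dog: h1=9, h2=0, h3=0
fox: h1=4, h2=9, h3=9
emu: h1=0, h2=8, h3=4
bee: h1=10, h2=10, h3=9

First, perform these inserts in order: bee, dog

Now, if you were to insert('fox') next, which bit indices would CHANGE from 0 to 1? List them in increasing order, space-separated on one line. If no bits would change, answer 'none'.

Start: bits=00000000000
After insert 'bee': sets bits 9 10 -> bits=00000000011
After insert 'dog': sets bits 0 9 -> bits=10000000011
insert 'fox' would touch bits 4 9; currently bit4=0, bit9=1
Bits that are 0 among those (would change 0->1): 4

Answer: 4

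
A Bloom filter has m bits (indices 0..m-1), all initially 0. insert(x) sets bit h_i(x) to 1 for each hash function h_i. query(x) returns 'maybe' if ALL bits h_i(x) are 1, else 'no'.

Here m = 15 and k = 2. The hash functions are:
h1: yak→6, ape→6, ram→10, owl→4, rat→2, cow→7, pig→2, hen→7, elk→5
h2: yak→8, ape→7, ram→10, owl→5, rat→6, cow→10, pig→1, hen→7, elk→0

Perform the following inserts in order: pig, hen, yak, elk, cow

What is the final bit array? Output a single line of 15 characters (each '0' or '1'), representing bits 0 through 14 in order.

Answer: 111001111010000

Derivation:
Start: bits=000000000000000
After insert 'pig': sets bits 1 2 -> bits=011000000000000
After insert 'hen': sets bits 7 -> bits=011000010000000
After insert 'yak': sets bits 6 8 -> bits=011000111000000
After insert 'elk': sets bits 0 5 -> bits=111001111000000
After insert 'cow': sets bits 7 10 -> bits=111001111010000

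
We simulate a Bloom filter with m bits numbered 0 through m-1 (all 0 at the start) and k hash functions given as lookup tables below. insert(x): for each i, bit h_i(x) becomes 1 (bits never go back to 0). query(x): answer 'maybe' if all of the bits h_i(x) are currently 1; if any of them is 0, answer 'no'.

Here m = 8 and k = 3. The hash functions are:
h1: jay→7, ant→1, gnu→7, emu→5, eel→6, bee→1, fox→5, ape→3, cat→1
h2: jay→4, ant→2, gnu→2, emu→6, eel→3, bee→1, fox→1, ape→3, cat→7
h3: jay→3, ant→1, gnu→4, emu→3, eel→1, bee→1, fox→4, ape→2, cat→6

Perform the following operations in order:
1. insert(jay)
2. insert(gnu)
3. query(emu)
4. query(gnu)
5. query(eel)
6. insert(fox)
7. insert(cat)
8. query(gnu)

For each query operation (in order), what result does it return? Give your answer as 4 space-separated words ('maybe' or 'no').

Start: bits=00000000
Op 1: insert jay -> sets bits 3 4 7 -> bits=00011001
Op 2: insert gnu -> sets bits 2 4 7 -> bits=00111001
Op 3: query emu -> checks bit3=1, bit5=0, bit6=0 (has a 0) -> no
Op 4: query gnu -> checks bit2=1, bit4=1, bit7=1 (all 1) -> maybe
Op 5: query eel -> checks bit1=0, bit3=1, bit6=0 (has a 0) -> no
Op 6: insert fox -> sets bits 1 4 5 -> bits=01111101
Op 7: insert cat -> sets bits 1 6 7 -> bits=01111111
Op 8: query gnu -> checks bit2=1, bit4=1, bit7=1 (all 1) -> maybe
Query results in order: no maybe no maybe

Answer: no maybe no maybe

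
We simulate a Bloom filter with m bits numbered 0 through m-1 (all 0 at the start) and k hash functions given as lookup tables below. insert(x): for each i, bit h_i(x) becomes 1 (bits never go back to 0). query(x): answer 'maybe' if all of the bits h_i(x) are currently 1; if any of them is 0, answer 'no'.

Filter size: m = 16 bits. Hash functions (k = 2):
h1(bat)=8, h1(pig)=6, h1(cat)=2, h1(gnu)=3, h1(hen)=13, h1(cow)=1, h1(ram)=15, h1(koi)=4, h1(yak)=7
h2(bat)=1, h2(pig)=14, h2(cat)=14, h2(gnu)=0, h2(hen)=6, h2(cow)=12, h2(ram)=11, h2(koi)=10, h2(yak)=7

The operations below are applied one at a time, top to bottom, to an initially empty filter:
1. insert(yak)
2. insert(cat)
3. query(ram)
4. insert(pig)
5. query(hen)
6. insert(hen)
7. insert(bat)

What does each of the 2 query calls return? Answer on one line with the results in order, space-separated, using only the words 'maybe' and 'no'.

Start: bits=0000000000000000
Op 1: insert yak -> sets bits 7 -> bits=0000000100000000
Op 2: insert cat -> sets bits 2 14 -> bits=0010000100000010
Op 3: query ram -> checks bit11=0, bit15=0 (has a 0) -> no
Op 4: insert pig -> sets bits 6 14 -> bits=0010001100000010
Op 5: query hen -> checks bit6=1, bit13=0 (has a 0) -> no
Op 6: insert hen -> sets bits 6 13 -> bits=0010001100000110
Op 7: insert bat -> sets bits 1 8 -> bits=0110001110000110
Query results in order: no no

Answer: no no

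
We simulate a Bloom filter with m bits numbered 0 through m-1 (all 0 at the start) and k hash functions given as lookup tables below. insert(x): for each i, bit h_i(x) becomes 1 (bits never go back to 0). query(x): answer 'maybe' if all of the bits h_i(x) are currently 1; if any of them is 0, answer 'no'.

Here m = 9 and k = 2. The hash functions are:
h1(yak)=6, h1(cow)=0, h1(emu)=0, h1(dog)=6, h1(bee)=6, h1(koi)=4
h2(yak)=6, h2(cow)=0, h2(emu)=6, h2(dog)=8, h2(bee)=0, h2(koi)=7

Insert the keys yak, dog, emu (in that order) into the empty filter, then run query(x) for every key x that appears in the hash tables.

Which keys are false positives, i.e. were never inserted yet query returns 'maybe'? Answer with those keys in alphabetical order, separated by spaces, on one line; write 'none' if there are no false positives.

Answer: bee cow

Derivation:
Start: bits=000000000
After insert 'yak': sets bits 6 -> bits=000000100
After insert 'dog': sets bits 6 8 -> bits=000000101
After insert 'emu': sets bits 0 6 -> bits=100000101
Not inserted: bee cow koi — query each against bits=100000101:
query bee: checks bit0=1, bit6=1 (all 1) -> maybe => FALSE POSITIVE
query cow: checks bit0=1 (all 1) -> maybe => FALSE POSITIVE
query koi: checks bit4=0, bit7=0 (has a 0) -> no => not a false positive
False positives (alphabetical): bee cow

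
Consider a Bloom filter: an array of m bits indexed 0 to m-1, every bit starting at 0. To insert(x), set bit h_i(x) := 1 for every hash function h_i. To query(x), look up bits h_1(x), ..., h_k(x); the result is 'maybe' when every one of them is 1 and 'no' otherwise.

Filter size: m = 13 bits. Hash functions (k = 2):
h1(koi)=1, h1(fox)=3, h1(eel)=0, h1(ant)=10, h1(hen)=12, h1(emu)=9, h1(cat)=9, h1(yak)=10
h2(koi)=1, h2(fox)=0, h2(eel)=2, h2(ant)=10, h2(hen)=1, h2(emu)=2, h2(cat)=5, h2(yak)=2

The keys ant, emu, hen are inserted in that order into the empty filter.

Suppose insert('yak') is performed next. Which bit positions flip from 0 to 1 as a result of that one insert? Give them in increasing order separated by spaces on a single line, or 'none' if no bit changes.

Start: bits=0000000000000
After insert 'ant': sets bits 10 -> bits=0000000000100
After insert 'emu': sets bits 2 9 -> bits=0010000001100
After insert 'hen': sets bits 1 12 -> bits=0110000001101
insert 'yak' would touch bits 2 10; currently bit2=1, bit10=1
Bits that are 0 among those (would change 0->1): none

Answer: none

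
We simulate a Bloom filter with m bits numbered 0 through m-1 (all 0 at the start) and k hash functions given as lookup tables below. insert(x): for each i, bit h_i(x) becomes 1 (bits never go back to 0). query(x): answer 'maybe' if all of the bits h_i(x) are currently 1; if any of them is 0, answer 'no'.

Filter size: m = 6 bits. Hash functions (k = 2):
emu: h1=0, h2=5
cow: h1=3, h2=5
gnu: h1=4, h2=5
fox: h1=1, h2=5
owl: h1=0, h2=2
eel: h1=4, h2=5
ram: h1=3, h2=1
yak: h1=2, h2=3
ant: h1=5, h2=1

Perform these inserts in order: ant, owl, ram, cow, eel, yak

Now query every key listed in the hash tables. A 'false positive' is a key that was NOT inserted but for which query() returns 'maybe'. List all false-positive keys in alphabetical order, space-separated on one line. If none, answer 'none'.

Answer: emu fox gnu

Derivation:
Start: bits=000000
After insert 'ant': sets bits 1 5 -> bits=010001
After insert 'owl': sets bits 0 2 -> bits=111001
After insert 'ram': sets bits 1 3 -> bits=111101
After insert 'cow': sets bits 3 5 -> bits=111101
After insert 'eel': sets bits 4 5 -> bits=111111
After insert 'yak': sets bits 2 3 -> bits=111111
Not inserted: emu fox gnu — query each against bits=111111:
query emu: checks bit0=1, bit5=1 (all 1) -> maybe => FALSE POSITIVE
query fox: checks bit1=1, bit5=1 (all 1) -> maybe => FALSE POSITIVE
query gnu: checks bit4=1, bit5=1 (all 1) -> maybe => FALSE POSITIVE
False positives (alphabetical): emu fox gnu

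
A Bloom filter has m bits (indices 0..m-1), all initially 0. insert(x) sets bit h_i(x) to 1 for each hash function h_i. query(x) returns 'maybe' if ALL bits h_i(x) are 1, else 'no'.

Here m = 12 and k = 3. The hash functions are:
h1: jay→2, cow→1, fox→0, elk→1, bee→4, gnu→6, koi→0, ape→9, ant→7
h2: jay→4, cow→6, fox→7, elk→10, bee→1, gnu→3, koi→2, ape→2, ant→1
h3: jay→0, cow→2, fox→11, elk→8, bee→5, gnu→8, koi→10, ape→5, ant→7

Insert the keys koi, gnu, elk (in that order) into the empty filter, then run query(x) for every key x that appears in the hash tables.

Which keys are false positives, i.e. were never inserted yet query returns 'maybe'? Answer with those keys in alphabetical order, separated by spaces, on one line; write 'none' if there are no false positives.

Start: bits=000000000000
After insert 'koi': sets bits 0 2 10 -> bits=101000000010
After insert 'gnu': sets bits 3 6 8 -> bits=101100101010
After insert 'elk': sets bits 1 8 10 -> bits=111100101010
Not inserted: ant ape bee cow fox jay — query each against bits=111100101010:
query ant: checks bit1=1, bit7=0 (has a 0) -> no => not a false positive
query ape: checks bit2=1, bit5=0, bit9=0 (has a 0) -> no => not a false positive
query bee: checks bit1=1, bit4=0, bit5=0 (has a 0) -> no => not a false positive
query cow: checks bit1=1, bit2=1, bit6=1 (all 1) -> maybe => FALSE POSITIVE
query fox: checks bit0=1, bit7=0, bit11=0 (has a 0) -> no => not a false positive
query jay: checks bit0=1, bit2=1, bit4=0 (has a 0) -> no => not a false positive
False positives (alphabetical): cow

Answer: cow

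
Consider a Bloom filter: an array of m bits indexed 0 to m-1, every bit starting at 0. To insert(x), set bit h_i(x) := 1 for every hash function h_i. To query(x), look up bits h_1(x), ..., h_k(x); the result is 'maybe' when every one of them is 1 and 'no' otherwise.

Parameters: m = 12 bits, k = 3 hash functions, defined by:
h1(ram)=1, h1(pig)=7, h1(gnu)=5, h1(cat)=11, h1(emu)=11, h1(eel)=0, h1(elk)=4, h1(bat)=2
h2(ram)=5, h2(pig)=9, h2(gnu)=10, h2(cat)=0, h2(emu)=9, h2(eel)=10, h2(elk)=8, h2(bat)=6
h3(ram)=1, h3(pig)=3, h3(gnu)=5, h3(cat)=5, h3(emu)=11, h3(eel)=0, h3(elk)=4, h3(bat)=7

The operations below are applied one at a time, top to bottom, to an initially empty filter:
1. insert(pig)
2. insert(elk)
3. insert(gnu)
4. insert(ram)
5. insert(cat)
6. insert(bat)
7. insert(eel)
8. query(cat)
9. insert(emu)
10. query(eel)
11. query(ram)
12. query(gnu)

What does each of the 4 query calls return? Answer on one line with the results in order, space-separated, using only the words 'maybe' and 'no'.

Start: bits=000000000000
Op 1: insert pig -> sets bits 3 7 9 -> bits=000100010100
Op 2: insert elk -> sets bits 4 8 -> bits=000110011100
Op 3: insert gnu -> sets bits 5 10 -> bits=000111011110
Op 4: insert ram -> sets bits 1 5 -> bits=010111011110
Op 5: insert cat -> sets bits 0 5 11 -> bits=110111011111
Op 6: insert bat -> sets bits 2 6 7 -> bits=111111111111
Op 7: insert eel -> sets bits 0 10 -> bits=111111111111
Op 8: query cat -> checks bit0=1, bit5=1, bit11=1 (all 1) -> maybe
Op 9: insert emu -> sets bits 9 11 -> bits=111111111111
Op 10: query eel -> checks bit0=1, bit10=1 (all 1) -> maybe
Op 11: query ram -> checks bit1=1, bit5=1 (all 1) -> maybe
Op 12: query gnu -> checks bit5=1, bit10=1 (all 1) -> maybe
Query results in order: maybe maybe maybe maybe

Answer: maybe maybe maybe maybe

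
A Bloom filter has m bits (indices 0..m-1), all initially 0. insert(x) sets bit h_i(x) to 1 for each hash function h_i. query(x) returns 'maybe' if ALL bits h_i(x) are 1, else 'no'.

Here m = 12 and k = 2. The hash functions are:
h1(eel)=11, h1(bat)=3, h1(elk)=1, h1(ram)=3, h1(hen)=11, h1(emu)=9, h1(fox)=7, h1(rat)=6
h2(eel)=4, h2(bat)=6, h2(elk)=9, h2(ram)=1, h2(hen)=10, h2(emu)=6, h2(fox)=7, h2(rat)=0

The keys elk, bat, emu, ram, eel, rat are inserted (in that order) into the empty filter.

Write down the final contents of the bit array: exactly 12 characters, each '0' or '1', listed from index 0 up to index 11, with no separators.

Start: bits=000000000000
After insert 'elk': sets bits 1 9 -> bits=010000000100
After insert 'bat': sets bits 3 6 -> bits=010100100100
After insert 'emu': sets bits 6 9 -> bits=010100100100
After insert 'ram': sets bits 1 3 -> bits=010100100100
After insert 'eel': sets bits 4 11 -> bits=010110100101
After insert 'rat': sets bits 0 6 -> bits=110110100101

Answer: 110110100101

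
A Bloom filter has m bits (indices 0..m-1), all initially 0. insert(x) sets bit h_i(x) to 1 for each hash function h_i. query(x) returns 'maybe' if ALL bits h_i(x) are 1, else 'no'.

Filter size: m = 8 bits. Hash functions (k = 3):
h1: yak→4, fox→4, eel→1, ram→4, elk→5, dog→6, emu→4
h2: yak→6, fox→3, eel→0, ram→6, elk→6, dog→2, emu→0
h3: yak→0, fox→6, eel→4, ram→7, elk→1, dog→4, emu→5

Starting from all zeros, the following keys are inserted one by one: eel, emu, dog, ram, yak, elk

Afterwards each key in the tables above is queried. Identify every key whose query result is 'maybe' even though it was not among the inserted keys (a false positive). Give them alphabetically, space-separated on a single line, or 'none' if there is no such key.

Start: bits=00000000
After insert 'eel': sets bits 0 1 4 -> bits=11001000
After insert 'emu': sets bits 0 4 5 -> bits=11001100
After insert 'dog': sets bits 2 4 6 -> bits=11101110
After insert 'ram': sets bits 4 6 7 -> bits=11101111
After insert 'yak': sets bits 0 4 6 -> bits=11101111
After insert 'elk': sets bits 1 5 6 -> bits=11101111
Not inserted: fox — query each against bits=11101111:
query fox: checks bit3=0, bit4=1, bit6=1 (has a 0) -> no => not a false positive
False positives (alphabetical): none

Answer: none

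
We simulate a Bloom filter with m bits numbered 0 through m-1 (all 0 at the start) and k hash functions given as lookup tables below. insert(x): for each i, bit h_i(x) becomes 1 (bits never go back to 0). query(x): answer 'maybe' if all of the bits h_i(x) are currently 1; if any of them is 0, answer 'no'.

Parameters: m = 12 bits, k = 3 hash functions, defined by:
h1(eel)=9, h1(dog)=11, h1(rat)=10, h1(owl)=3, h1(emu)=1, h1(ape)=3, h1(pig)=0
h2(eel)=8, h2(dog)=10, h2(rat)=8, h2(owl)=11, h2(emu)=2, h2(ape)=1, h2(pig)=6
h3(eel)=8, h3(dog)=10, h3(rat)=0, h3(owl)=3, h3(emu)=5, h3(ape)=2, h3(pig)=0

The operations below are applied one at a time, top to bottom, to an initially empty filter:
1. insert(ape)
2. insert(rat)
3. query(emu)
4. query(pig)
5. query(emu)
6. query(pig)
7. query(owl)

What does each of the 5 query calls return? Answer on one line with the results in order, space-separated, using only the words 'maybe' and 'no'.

Answer: no no no no no

Derivation:
Start: bits=000000000000
Op 1: insert ape -> sets bits 1 2 3 -> bits=011100000000
Op 2: insert rat -> sets bits 0 8 10 -> bits=111100001010
Op 3: query emu -> checks bit1=1, bit2=1, bit5=0 (has a 0) -> no
Op 4: query pig -> checks bit0=1, bit6=0 (has a 0) -> no
Op 5: query emu -> checks bit1=1, bit2=1, bit5=0 (has a 0) -> no
Op 6: query pig -> checks bit0=1, bit6=0 (has a 0) -> no
Op 7: query owl -> checks bit3=1, bit11=0 (has a 0) -> no
Query results in order: no no no no no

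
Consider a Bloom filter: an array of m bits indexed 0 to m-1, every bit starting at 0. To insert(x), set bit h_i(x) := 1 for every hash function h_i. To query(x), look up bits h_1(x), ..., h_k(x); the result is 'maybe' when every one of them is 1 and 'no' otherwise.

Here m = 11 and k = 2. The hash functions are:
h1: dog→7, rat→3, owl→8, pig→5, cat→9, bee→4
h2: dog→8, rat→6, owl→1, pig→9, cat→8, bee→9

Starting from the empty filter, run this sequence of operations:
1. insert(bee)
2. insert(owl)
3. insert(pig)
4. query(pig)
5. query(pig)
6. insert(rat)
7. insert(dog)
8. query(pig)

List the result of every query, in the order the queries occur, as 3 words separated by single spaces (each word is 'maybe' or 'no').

Start: bits=00000000000
Op 1: insert bee -> sets bits 4 9 -> bits=00001000010
Op 2: insert owl -> sets bits 1 8 -> bits=01001000110
Op 3: insert pig -> sets bits 5 9 -> bits=01001100110
Op 4: query pig -> checks bit5=1, bit9=1 (all 1) -> maybe
Op 5: query pig -> checks bit5=1, bit9=1 (all 1) -> maybe
Op 6: insert rat -> sets bits 3 6 -> bits=01011110110
Op 7: insert dog -> sets bits 7 8 -> bits=01011111110
Op 8: query pig -> checks bit5=1, bit9=1 (all 1) -> maybe
Query results in order: maybe maybe maybe

Answer: maybe maybe maybe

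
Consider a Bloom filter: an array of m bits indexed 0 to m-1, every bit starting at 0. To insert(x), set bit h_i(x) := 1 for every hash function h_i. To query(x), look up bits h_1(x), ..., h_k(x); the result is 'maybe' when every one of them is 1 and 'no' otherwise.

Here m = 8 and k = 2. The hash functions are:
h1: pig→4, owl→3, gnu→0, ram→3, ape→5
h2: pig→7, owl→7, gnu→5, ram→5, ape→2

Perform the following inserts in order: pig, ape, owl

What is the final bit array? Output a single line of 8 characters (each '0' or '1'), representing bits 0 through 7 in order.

Answer: 00111101

Derivation:
Start: bits=00000000
After insert 'pig': sets bits 4 7 -> bits=00001001
After insert 'ape': sets bits 2 5 -> bits=00101101
After insert 'owl': sets bits 3 7 -> bits=00111101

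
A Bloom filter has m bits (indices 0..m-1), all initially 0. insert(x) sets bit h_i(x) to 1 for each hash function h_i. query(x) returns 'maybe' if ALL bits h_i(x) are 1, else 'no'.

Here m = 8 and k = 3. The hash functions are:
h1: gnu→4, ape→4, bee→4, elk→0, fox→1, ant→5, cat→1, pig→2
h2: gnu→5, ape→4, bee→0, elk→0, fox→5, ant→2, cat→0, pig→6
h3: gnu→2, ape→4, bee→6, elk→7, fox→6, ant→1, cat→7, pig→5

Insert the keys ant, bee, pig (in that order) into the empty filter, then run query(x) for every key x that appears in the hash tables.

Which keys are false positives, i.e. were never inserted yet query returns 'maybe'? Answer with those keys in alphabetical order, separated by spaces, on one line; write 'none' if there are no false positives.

Start: bits=00000000
After insert 'ant': sets bits 1 2 5 -> bits=01100100
After insert 'bee': sets bits 0 4 6 -> bits=11101110
After insert 'pig': sets bits 2 5 6 -> bits=11101110
Not inserted: ape cat elk fox gnu — query each against bits=11101110:
query ape: checks bit4=1 (all 1) -> maybe => FALSE POSITIVE
query cat: checks bit0=1, bit1=1, bit7=0 (has a 0) -> no => not a false positive
query elk: checks bit0=1, bit7=0 (has a 0) -> no => not a false positive
query fox: checks bit1=1, bit5=1, bit6=1 (all 1) -> maybe => FALSE POSITIVE
query gnu: checks bit2=1, bit4=1, bit5=1 (all 1) -> maybe => FALSE POSITIVE
False positives (alphabetical): ape fox gnu

Answer: ape fox gnu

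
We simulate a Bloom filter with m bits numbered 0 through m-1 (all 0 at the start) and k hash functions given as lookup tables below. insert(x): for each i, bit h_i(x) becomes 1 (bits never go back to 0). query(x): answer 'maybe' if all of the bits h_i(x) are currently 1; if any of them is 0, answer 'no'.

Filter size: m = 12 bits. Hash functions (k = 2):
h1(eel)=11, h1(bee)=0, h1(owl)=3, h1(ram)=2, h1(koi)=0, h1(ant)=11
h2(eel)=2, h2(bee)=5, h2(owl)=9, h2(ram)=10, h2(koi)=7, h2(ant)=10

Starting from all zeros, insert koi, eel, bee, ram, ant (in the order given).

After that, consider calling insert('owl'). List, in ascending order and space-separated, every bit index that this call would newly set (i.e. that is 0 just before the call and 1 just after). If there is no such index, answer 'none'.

Start: bits=000000000000
After insert 'koi': sets bits 0 7 -> bits=100000010000
After insert 'eel': sets bits 2 11 -> bits=101000010001
After insert 'bee': sets bits 0 5 -> bits=101001010001
After insert 'ram': sets bits 2 10 -> bits=101001010011
After insert 'ant': sets bits 10 11 -> bits=101001010011
insert 'owl' would touch bits 3 9; currently bit3=0, bit9=0
Bits that are 0 among those (would change 0->1): 3 9

Answer: 3 9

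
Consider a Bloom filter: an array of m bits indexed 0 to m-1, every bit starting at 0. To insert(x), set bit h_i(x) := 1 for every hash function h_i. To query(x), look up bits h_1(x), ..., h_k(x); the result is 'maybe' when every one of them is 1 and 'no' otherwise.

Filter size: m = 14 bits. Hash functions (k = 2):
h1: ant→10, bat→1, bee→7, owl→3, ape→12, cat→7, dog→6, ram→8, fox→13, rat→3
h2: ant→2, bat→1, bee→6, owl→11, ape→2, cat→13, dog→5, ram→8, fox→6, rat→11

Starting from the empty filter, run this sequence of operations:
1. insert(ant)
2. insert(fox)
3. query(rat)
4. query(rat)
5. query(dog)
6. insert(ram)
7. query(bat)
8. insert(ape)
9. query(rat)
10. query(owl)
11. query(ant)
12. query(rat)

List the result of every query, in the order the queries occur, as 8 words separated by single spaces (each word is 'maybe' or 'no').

Start: bits=00000000000000
Op 1: insert ant -> sets bits 2 10 -> bits=00100000001000
Op 2: insert fox -> sets bits 6 13 -> bits=00100010001001
Op 3: query rat -> checks bit3=0, bit11=0 (has a 0) -> no
Op 4: query rat -> checks bit3=0, bit11=0 (has a 0) -> no
Op 5: query dog -> checks bit5=0, bit6=1 (has a 0) -> no
Op 6: insert ram -> sets bits 8 -> bits=00100010101001
Op 7: query bat -> checks bit1=0 (has a 0) -> no
Op 8: insert ape -> sets bits 2 12 -> bits=00100010101011
Op 9: query rat -> checks bit3=0, bit11=0 (has a 0) -> no
Op 10: query owl -> checks bit3=0, bit11=0 (has a 0) -> no
Op 11: query ant -> checks bit2=1, bit10=1 (all 1) -> maybe
Op 12: query rat -> checks bit3=0, bit11=0 (has a 0) -> no
Query results in order: no no no no no no maybe no

Answer: no no no no no no maybe no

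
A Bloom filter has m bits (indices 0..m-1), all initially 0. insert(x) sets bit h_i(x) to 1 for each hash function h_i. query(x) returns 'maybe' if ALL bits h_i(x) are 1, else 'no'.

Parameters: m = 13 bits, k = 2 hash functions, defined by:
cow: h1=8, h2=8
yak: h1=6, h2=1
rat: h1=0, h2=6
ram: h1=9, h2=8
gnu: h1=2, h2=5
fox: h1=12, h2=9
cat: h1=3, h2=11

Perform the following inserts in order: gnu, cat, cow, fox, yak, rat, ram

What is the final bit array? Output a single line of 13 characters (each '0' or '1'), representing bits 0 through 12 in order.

Answer: 1111011011011

Derivation:
Start: bits=0000000000000
After insert 'gnu': sets bits 2 5 -> bits=0010010000000
After insert 'cat': sets bits 3 11 -> bits=0011010000010
After insert 'cow': sets bits 8 -> bits=0011010010010
After insert 'fox': sets bits 9 12 -> bits=0011010011011
After insert 'yak': sets bits 1 6 -> bits=0111011011011
After insert 'rat': sets bits 0 6 -> bits=1111011011011
After insert 'ram': sets bits 8 9 -> bits=1111011011011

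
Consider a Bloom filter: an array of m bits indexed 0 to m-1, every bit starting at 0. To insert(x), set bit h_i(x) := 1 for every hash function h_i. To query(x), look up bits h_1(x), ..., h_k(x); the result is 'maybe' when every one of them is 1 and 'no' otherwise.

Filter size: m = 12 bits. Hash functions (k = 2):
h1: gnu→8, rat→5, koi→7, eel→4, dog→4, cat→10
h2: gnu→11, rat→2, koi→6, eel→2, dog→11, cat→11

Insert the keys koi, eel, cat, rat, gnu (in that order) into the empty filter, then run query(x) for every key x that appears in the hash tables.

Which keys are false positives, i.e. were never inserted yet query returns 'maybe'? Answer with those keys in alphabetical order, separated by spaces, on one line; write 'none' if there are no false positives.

Answer: dog

Derivation:
Start: bits=000000000000
After insert 'koi': sets bits 6 7 -> bits=000000110000
After insert 'eel': sets bits 2 4 -> bits=001010110000
After insert 'cat': sets bits 10 11 -> bits=001010110011
After insert 'rat': sets bits 2 5 -> bits=001011110011
After insert 'gnu': sets bits 8 11 -> bits=001011111011
Not inserted: dog — query each against bits=001011111011:
query dog: checks bit4=1, bit11=1 (all 1) -> maybe => FALSE POSITIVE
False positives (alphabetical): dog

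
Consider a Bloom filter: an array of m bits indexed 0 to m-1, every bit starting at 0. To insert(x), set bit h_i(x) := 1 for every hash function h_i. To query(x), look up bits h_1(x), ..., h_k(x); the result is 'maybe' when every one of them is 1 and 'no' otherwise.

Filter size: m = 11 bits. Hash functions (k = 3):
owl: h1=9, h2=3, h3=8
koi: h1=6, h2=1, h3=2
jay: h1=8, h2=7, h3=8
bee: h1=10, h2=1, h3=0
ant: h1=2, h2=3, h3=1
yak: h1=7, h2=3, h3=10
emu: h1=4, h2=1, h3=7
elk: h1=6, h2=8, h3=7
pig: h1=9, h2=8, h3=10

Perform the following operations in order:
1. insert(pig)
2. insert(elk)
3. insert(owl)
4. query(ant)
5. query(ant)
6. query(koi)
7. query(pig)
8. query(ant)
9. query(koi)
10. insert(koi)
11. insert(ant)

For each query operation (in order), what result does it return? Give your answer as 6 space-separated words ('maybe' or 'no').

Start: bits=00000000000
Op 1: insert pig -> sets bits 8 9 10 -> bits=00000000111
Op 2: insert elk -> sets bits 6 7 8 -> bits=00000011111
Op 3: insert owl -> sets bits 3 8 9 -> bits=00010011111
Op 4: query ant -> checks bit1=0, bit2=0, bit3=1 (has a 0) -> no
Op 5: query ant -> checks bit1=0, bit2=0, bit3=1 (has a 0) -> no
Op 6: query koi -> checks bit1=0, bit2=0, bit6=1 (has a 0) -> no
Op 7: query pig -> checks bit8=1, bit9=1, bit10=1 (all 1) -> maybe
Op 8: query ant -> checks bit1=0, bit2=0, bit3=1 (has a 0) -> no
Op 9: query koi -> checks bit1=0, bit2=0, bit6=1 (has a 0) -> no
Op 10: insert koi -> sets bits 1 2 6 -> bits=01110011111
Op 11: insert ant -> sets bits 1 2 3 -> bits=01110011111
Query results in order: no no no maybe no no

Answer: no no no maybe no no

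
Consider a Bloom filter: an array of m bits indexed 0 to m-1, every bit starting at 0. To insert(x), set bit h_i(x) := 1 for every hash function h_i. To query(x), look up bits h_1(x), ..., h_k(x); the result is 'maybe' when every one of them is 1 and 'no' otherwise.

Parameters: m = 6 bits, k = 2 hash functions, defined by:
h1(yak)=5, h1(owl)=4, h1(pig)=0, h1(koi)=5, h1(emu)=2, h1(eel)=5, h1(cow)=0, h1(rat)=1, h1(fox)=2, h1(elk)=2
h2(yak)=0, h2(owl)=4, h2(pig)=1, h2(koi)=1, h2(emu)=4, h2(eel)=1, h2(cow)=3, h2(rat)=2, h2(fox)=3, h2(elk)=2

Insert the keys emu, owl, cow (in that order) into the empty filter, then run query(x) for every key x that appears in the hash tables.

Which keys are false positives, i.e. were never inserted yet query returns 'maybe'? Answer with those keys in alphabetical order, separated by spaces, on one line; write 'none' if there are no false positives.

Answer: elk fox

Derivation:
Start: bits=000000
After insert 'emu': sets bits 2 4 -> bits=001010
After insert 'owl': sets bits 4 -> bits=001010
After insert 'cow': sets bits 0 3 -> bits=101110
Not inserted: eel elk fox koi pig rat yak — query each against bits=101110:
query eel: checks bit1=0, bit5=0 (has a 0) -> no => not a false positive
query elk: checks bit2=1 (all 1) -> maybe => FALSE POSITIVE
query fox: checks bit2=1, bit3=1 (all 1) -> maybe => FALSE POSITIVE
query koi: checks bit1=0, bit5=0 (has a 0) -> no => not a false positive
query pig: checks bit0=1, bit1=0 (has a 0) -> no => not a false positive
query rat: checks bit1=0, bit2=1 (has a 0) -> no => not a false positive
query yak: checks bit0=1, bit5=0 (has a 0) -> no => not a false positive
False positives (alphabetical): elk fox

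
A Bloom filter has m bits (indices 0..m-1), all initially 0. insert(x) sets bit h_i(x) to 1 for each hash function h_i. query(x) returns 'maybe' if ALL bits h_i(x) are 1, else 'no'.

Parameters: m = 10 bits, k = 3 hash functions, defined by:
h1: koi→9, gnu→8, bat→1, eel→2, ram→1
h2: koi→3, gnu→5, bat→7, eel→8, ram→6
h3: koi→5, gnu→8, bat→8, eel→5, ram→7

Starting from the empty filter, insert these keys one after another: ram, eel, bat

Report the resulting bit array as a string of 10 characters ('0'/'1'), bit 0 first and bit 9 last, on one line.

Start: bits=0000000000
After insert 'ram': sets bits 1 6 7 -> bits=0100001100
After insert 'eel': sets bits 2 5 8 -> bits=0110011110
After insert 'bat': sets bits 1 7 8 -> bits=0110011110

Answer: 0110011110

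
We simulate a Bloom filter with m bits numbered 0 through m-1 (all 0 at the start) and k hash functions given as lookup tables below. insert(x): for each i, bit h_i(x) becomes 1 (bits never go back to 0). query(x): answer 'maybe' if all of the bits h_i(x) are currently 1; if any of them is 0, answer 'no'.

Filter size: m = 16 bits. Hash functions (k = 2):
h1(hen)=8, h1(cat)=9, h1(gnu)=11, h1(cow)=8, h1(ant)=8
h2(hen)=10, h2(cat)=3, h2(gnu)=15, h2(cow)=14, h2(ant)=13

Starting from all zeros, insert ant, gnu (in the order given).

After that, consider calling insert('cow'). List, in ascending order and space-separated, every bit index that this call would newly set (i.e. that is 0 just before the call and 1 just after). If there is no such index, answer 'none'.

Answer: 14

Derivation:
Start: bits=0000000000000000
After insert 'ant': sets bits 8 13 -> bits=0000000010000100
After insert 'gnu': sets bits 11 15 -> bits=0000000010010101
insert 'cow' would touch bits 8 14; currently bit8=1, bit14=0
Bits that are 0 among those (would change 0->1): 14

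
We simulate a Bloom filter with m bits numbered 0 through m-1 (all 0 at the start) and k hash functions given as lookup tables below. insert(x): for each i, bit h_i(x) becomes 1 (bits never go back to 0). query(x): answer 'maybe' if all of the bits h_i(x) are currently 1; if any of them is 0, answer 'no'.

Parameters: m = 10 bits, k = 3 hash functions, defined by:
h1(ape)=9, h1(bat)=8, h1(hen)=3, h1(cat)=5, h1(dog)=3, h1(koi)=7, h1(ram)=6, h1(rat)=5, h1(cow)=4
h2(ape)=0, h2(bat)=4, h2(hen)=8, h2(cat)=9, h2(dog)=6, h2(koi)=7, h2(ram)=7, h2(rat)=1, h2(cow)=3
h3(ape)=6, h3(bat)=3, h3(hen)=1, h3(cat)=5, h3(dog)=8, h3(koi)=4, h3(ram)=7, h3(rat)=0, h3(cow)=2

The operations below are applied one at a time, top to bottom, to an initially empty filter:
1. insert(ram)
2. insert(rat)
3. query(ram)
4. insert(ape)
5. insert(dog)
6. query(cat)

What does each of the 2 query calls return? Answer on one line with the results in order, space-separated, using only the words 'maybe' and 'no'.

Start: bits=0000000000
Op 1: insert ram -> sets bits 6 7 -> bits=0000001100
Op 2: insert rat -> sets bits 0 1 5 -> bits=1100011100
Op 3: query ram -> checks bit6=1, bit7=1 (all 1) -> maybe
Op 4: insert ape -> sets bits 0 6 9 -> bits=1100011101
Op 5: insert dog -> sets bits 3 6 8 -> bits=1101011111
Op 6: query cat -> checks bit5=1, bit9=1 (all 1) -> maybe
Query results in order: maybe maybe

Answer: maybe maybe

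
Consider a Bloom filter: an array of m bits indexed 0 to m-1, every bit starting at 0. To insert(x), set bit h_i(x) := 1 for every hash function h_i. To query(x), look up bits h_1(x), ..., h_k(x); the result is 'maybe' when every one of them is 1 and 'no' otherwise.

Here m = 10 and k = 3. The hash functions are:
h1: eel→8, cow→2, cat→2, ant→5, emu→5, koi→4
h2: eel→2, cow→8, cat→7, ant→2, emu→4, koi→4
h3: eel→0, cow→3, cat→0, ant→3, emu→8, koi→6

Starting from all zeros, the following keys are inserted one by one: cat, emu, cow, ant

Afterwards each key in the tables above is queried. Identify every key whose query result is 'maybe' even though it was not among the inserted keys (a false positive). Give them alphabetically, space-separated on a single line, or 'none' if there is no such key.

Answer: eel

Derivation:
Start: bits=0000000000
After insert 'cat': sets bits 0 2 7 -> bits=1010000100
After insert 'emu': sets bits 4 5 8 -> bits=1010110110
After insert 'cow': sets bits 2 3 8 -> bits=1011110110
After insert 'ant': sets bits 2 3 5 -> bits=1011110110
Not inserted: eel koi — query each against bits=1011110110:
query eel: checks bit0=1, bit2=1, bit8=1 (all 1) -> maybe => FALSE POSITIVE
query koi: checks bit4=1, bit6=0 (has a 0) -> no => not a false positive
False positives (alphabetical): eel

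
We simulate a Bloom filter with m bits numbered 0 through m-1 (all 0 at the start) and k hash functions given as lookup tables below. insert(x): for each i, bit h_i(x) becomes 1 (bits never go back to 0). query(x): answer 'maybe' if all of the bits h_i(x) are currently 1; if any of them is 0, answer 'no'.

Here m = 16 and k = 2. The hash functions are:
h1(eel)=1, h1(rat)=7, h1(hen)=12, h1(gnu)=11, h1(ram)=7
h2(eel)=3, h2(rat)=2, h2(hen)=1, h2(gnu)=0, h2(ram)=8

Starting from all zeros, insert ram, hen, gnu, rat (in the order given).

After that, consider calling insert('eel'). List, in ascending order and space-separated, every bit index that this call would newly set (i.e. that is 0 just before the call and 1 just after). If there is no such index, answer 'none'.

Answer: 3

Derivation:
Start: bits=0000000000000000
After insert 'ram': sets bits 7 8 -> bits=0000000110000000
After insert 'hen': sets bits 1 12 -> bits=0100000110001000
After insert 'gnu': sets bits 0 11 -> bits=1100000110011000
After insert 'rat': sets bits 2 7 -> bits=1110000110011000
insert 'eel' would touch bits 1 3; currently bit1=1, bit3=0
Bits that are 0 among those (would change 0->1): 3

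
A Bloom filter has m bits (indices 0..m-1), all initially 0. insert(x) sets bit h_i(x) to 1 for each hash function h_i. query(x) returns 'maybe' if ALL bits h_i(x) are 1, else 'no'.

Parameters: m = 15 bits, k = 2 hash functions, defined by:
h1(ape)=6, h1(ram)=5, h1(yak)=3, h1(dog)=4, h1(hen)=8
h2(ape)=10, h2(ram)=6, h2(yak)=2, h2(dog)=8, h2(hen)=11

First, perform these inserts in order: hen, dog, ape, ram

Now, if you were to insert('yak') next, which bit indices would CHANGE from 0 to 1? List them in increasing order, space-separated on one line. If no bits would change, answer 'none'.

Answer: 2 3

Derivation:
Start: bits=000000000000000
After insert 'hen': sets bits 8 11 -> bits=000000001001000
After insert 'dog': sets bits 4 8 -> bits=000010001001000
After insert 'ape': sets bits 6 10 -> bits=000010101011000
After insert 'ram': sets bits 5 6 -> bits=000011101011000
insert 'yak' would touch bits 2 3; currently bit2=0, bit3=0
Bits that are 0 among those (would change 0->1): 2 3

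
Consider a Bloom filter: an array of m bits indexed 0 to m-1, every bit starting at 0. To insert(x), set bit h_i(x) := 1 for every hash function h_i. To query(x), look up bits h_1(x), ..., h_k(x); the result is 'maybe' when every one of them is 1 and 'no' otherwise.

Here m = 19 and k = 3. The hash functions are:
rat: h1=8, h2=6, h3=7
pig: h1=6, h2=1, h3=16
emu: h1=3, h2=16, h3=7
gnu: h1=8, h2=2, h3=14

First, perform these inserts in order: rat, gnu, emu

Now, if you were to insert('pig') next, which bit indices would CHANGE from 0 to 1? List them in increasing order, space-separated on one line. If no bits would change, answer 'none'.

Start: bits=0000000000000000000
After insert 'rat': sets bits 6 7 8 -> bits=0000001110000000000
After insert 'gnu': sets bits 2 8 14 -> bits=0010001110000010000
After insert 'emu': sets bits 3 7 16 -> bits=0011001110000010100
insert 'pig' would touch bits 1 6 16; currently bit1=0, bit6=1, bit16=1
Bits that are 0 among those (would change 0->1): 1

Answer: 1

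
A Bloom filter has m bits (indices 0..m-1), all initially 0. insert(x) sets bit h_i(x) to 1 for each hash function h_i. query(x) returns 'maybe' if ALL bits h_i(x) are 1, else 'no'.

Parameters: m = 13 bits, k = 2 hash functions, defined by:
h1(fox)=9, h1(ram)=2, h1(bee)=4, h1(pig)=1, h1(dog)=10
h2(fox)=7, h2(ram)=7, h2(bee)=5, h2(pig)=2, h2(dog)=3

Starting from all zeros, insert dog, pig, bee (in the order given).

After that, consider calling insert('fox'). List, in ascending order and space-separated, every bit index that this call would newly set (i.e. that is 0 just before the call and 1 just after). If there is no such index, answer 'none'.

Answer: 7 9

Derivation:
Start: bits=0000000000000
After insert 'dog': sets bits 3 10 -> bits=0001000000100
After insert 'pig': sets bits 1 2 -> bits=0111000000100
After insert 'bee': sets bits 4 5 -> bits=0111110000100
insert 'fox' would touch bits 7 9; currently bit7=0, bit9=0
Bits that are 0 among those (would change 0->1): 7 9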